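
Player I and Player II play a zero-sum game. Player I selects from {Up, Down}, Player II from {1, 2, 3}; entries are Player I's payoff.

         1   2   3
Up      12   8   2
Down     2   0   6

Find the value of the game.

Row minima: Up → 2, Down → 0; maximin = 2.
Column maxima: 1 → 12, 2 → 8, 3 → 6; minimax = 6.
2 ≠ 6, so there is no saddle point; optimal play is mixed.
1 is strictly dominated by 2 (it gives Player I strictly more in every row), so Player II never plays it.
On the remaining 2×2 (Up, Down vs 2, 3):
Let Player I play Up with probability p. Expected payoff against 2: 8p + 0(1−p) = 8p; against 3: 2p + 6(1−p) = −4p + 6.
Setting these equal: 8p = −4p + 6 ⇒ 12p = 6 ⇒ p = 1/2, and the value is (8)·(1/2) = 4.
For Player II: with q = P(2), equating Up's and Down's payoffs gives 6q + 2 = −6q + 6 ⇒ q = 1/3.

4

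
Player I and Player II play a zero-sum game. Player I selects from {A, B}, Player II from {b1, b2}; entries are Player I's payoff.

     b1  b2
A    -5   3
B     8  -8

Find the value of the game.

-2/3

Row minima: A → -5, B → -8; maximin = -5.
Column maxima: b1 → 8, b2 → 3; minimax = 3.
-5 ≠ 3, so there is no saddle point; optimal play is mixed.
Let Player I play A with probability p. Expected payoff against b1: (-5)p + 8(1−p) = −13p + 8; against b2: 3p + (-8)(1−p) = 11p − 8.
Setting these equal: −13p + 8 = 11p − 8 ⇒ −24p = -16 ⇒ p = 2/3, and the value is (-13)·(2/3) + 8 = -2/3.
For Player II: with q = P(b1), equating A's and B's payoffs gives −8q + 3 = 16q − 8 ⇒ q = 11/24.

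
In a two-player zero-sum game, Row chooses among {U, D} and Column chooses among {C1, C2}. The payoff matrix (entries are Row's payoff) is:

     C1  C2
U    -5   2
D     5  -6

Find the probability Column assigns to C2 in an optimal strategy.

Row minima: U → -5, D → -6; maximin = -5.
Column maxima: C1 → 5, C2 → 2; minimax = 2.
-5 ≠ 2, so there is no saddle point; optimal play is mixed.
Let Row play U with probability p. Expected payoff against C1: (-5)p + 5(1−p) = −10p + 5; against C2: 2p + (-6)(1−p) = 8p − 6.
Setting these equal: −10p + 5 = 8p − 6 ⇒ −18p = -11 ⇒ p = 11/18, and the value is (-10)·(11/18) + 5 = -10/9.
For Column: with q = P(C1), equating U's and D's payoffs gives −7q + 2 = 11q − 6 ⇒ q = 4/9.

5/9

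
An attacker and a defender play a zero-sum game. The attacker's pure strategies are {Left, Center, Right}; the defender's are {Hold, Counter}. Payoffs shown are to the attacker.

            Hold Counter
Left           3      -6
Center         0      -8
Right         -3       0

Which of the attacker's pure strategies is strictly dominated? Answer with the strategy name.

Center

Left gives a strictly higher payoff than Center against every column: 3 > 0, -6 > -8.
So Center is strictly dominated and the attacker never plays it.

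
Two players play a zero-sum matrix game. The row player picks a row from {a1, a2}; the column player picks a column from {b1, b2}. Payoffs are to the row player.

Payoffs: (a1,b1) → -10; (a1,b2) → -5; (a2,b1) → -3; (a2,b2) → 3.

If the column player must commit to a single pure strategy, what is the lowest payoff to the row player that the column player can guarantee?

Column maxima: b1 → -3, b2 → 3.
The smallest of these is -3.

-3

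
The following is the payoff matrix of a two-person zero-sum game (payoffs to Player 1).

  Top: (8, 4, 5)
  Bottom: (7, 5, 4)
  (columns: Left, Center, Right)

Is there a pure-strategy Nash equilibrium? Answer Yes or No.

Row minima: Top → 4, Bottom → 4; maximin = 4.
Column maxima: Left → 8, Center → 5, Right → 5; minimax = 5.
4 ≠ 5, so no pure-strategy equilibrium exists.

No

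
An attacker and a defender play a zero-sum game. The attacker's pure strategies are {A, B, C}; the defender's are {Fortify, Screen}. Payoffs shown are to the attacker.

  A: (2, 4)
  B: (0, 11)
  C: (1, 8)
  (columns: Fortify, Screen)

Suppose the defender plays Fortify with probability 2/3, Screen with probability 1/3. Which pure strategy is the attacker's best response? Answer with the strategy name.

Expected payoff of A: (2/3)·2 + (1/3)·4 = 8/3.
Expected payoff of B: (2/3)·0 + (1/3)·11 = 11/3.
Expected payoff of C: (2/3)·1 + (1/3)·8 = 10/3.
The largest is 11/3, so the attacker's best response is B.

B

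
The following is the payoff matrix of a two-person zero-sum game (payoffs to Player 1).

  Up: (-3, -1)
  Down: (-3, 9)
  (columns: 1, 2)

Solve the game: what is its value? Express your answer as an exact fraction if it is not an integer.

Row minima: Up → -3, Down → -3; maximin = -3.
Column maxima: 1 → -3, 2 → 9; minimax = -3.
Since maximin = minimax = -3, there is a saddle point and the value is -3.

-3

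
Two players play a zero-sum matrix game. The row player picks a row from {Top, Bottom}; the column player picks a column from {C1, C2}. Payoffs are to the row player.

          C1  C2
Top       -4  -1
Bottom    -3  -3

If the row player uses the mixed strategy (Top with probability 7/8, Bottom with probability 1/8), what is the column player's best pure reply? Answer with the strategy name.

If the column player plays C1, the row player's expected payoff is (7/8)·(-4) + (1/8)·(-3) = -31/8.
If the column player plays C2, the row player's expected payoff is (7/8)·(-1) + (1/8)·(-3) = -5/4.
The column player minimizes the row player's payoff; the smallest is -31/8, so the best response is C1.

C1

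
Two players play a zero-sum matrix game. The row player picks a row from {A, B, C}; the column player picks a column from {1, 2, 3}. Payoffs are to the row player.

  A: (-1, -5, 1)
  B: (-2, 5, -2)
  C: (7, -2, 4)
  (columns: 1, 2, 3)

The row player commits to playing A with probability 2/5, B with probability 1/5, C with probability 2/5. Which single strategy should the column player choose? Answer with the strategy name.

2

If the column player plays 1, the row player's expected payoff is (2/5)·(-1) + (1/5)·(-2) + (2/5)·7 = 2.
If the column player plays 2, the row player's expected payoff is (2/5)·(-5) + (1/5)·5 + (2/5)·(-2) = -9/5.
If the column player plays 3, the row player's expected payoff is (2/5)·1 + (1/5)·(-2) + (2/5)·4 = 8/5.
The column player minimizes the row player's payoff; the smallest is -9/5, so the best response is 2.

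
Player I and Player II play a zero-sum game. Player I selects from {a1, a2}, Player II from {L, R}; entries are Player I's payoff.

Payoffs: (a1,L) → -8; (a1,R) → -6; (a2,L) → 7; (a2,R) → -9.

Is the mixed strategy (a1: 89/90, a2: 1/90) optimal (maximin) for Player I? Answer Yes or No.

No

Against L this mix gives (89/90)·(-8) + (1/90)·7 = -47/6.
Against R this mix gives (89/90)·(-6) + (1/90)·(-9) = -181/30.
Player II will play L, holding Player I to -47/6. Shifting weight toward the row that does better against L would raise this floor (the equalizing mix achieves -19/3 against both L and R), so the proposed strategy is not optimal.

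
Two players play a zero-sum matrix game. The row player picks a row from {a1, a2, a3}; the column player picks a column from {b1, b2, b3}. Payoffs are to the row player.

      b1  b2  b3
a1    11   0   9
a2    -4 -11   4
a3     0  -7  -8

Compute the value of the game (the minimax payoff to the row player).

0

Row minima: a1 → 0, a2 → -11, a3 → -8; maximin = 0.
Column maxima: b1 → 11, b2 → 0, b3 → 9; minimax = 0.
Since maximin = minimax = 0, there is a saddle point and the value is 0.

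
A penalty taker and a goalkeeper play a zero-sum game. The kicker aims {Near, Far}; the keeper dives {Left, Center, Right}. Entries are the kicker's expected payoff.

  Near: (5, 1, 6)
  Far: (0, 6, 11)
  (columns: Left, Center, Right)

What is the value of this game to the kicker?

Row minima: Near → 1, Far → 0; maximin = 1.
Column maxima: Left → 5, Center → 6, Right → 11; minimax = 5.
1 ≠ 5, so there is no saddle point; optimal play is mixed.
Right is strictly dominated by Left (it gives the kicker strictly more in every row), so the keeper never plays it.
On the remaining 2×2 (Near, Far vs Left, Center):
Let the kicker play Near with probability p. Expected payoff against Left: 5p + 0(1−p) = 5p; against Center: 1p + 6(1−p) = −5p + 6.
Setting these equal: 5p = −5p + 6 ⇒ 10p = 6 ⇒ p = 3/5, and the value is (5)·(3/5) = 3.
For the keeper: with q = P(Left), equating Near's and Far's payoffs gives 4q + 1 = −6q + 6 ⇒ q = 1/2.

3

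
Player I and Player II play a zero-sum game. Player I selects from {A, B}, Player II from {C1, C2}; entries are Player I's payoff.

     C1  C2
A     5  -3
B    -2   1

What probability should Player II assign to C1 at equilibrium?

4/11

Row minima: A → -3, B → -2; maximin = -2.
Column maxima: C1 → 5, C2 → 1; minimax = 1.
-2 ≠ 1, so there is no saddle point; optimal play is mixed.
Let Player I play A with probability p. Expected payoff against C1: 5p + (-2)(1−p) = 7p − 2; against C2: (-3)p + 1(1−p) = −4p + 1.
Setting these equal: 7p − 2 = −4p + 1 ⇒ 11p = 3 ⇒ p = 3/11, and the value is (7)·(3/11) − 2 = -1/11.
For Player II: with q = P(C1), equating A's and B's payoffs gives 8q − 3 = −3q + 1 ⇒ q = 4/11.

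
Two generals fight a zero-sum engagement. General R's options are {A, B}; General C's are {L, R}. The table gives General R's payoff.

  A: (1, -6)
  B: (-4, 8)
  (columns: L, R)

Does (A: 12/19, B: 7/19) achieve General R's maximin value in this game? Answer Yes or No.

Yes

Against L this mix gives (12/19)·1 + (7/19)·(-4) = -16/19.
Against R this mix gives (12/19)·(-6) + (7/19)·8 = -16/19.
All of General C's active replies (L, R) yield -16/19, and no column does worse for General R. The mix makes General C indifferent and guarantees -16/19, so it is optimal.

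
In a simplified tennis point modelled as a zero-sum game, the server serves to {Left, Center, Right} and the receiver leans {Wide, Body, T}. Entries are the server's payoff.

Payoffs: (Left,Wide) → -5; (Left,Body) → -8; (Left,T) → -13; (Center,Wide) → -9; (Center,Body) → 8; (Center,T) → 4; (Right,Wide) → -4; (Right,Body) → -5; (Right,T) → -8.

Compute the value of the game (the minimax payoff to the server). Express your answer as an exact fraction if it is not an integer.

-88/17

Row minima: Left → -13, Center → -9, Right → -8; maximin = -8.
Column maxima: Wide → -4, Body → 8, T → 4; minimax = -4.
-8 ≠ -4, so there is no saddle point; optimal play is mixed.
Left is strictly dominated by Right, so the server never plays it.
Body is strictly dominated by T (it gives the server strictly more in every row), so the receiver never plays it.
On the remaining 2×2 (Center, Right vs Wide, T):
Let the server play Center with probability p. Expected payoff against Wide: (-9)p + (-4)(1−p) = −5p − 4; against T: 4p + (-8)(1−p) = 12p − 8.
Setting these equal: −5p − 4 = 12p − 8 ⇒ −17p = -4 ⇒ p = 4/17, and the value is (-5)·(4/17) − 4 = -88/17.
For the receiver: with q = P(Wide), equating Center's and Right's payoffs gives −13q + 4 = 4q − 8 ⇒ q = 12/17.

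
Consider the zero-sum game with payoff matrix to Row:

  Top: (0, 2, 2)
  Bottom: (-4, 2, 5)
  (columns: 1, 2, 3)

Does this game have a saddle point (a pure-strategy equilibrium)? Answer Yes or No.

Row minima: Top → 0, Bottom → -4; maximin = 0.
Column maxima: 1 → 0, 2 → 2, 3 → 5; minimax = 0.
maximin = minimax = 0, so a saddle point exists.

Yes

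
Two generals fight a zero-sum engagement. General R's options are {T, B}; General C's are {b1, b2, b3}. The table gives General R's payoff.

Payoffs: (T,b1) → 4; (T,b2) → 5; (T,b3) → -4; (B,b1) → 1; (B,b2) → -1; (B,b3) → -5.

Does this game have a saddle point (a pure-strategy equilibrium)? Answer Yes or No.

Yes

Row minima: T → -4, B → -5; maximin = -4.
Column maxima: b1 → 4, b2 → 5, b3 → -4; minimax = -4.
maximin = minimax = -4, so a saddle point exists.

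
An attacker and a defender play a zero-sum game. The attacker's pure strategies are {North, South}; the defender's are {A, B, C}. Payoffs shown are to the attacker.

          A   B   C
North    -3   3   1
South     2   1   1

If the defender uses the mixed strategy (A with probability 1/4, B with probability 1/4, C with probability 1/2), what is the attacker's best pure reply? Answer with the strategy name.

South

Expected payoff of North: (1/4)·(-3) + (1/4)·3 + (1/2)·1 = 1/2.
Expected payoff of South: (1/4)·2 + (1/4)·1 + (1/2)·1 = 5/4.
The largest is 5/4, so the attacker's best response is South.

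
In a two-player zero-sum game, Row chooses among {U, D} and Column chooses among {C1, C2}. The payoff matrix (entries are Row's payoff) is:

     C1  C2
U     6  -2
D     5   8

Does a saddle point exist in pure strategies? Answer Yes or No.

Row minima: U → -2, D → 5; maximin = 5.
Column maxima: C1 → 6, C2 → 8; minimax = 6.
5 ≠ 6, so no pure-strategy equilibrium exists.

No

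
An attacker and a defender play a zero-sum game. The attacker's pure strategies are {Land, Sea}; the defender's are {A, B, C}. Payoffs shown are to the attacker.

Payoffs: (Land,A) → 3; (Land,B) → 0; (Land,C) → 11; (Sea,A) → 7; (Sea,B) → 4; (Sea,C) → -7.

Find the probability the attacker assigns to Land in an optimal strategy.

1/2

Row minima: Land → 0, Sea → -7; maximin = 0.
Column maxima: A → 7, B → 4, C → 11; minimax = 4.
0 ≠ 4, so there is no saddle point; optimal play is mixed.
A is strictly dominated by B (it gives the attacker strictly more in every row), so the defender never plays it.
On the remaining 2×2 (Land, Sea vs B, C):
Let the attacker play Land with probability p. Expected payoff against B: 0p + 4(1−p) = −4p + 4; against C: 11p + (-7)(1−p) = 18p − 7.
Setting these equal: −4p + 4 = 18p − 7 ⇒ −22p = -11 ⇒ p = 1/2, and the value is (-4)·(1/2) + 4 = 2.
For the defender: with q = P(B), equating Land's and Sea's payoffs gives −11q + 11 = 11q − 7 ⇒ q = 9/11.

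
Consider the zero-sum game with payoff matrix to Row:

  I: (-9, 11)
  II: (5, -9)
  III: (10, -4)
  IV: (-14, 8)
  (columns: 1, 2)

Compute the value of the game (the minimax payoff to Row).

37/17

Row minima: I → -9, II → -9, III → -4, IV → -14; maximin = -4.
Column maxima: 1 → 10, 2 → 11; minimax = 10.
-4 ≠ 10, so there is no saddle point; optimal play is mixed.
II is strictly dominated by III, so Row never plays it.
IV is strictly dominated by I, so Row never plays it.
On the remaining 2×2 (I, III vs 1, 2):
Let Row play I with probability p. Expected payoff against 1: (-9)p + 10(1−p) = −19p + 10; against 2: 11p + (-4)(1−p) = 15p − 4.
Setting these equal: −19p + 10 = 15p − 4 ⇒ −34p = -14 ⇒ p = 7/17, and the value is (-19)·(7/17) + 10 = 37/17.
For Column: with q = P(1), equating I's and III's payoffs gives −20q + 11 = 14q − 4 ⇒ q = 15/34.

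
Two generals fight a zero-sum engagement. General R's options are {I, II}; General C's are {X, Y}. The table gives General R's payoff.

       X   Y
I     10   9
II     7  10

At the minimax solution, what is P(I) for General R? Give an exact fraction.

Row minima: I → 9, II → 7; maximin = 9.
Column maxima: X → 10, Y → 10; minimax = 10.
9 ≠ 10, so there is no saddle point; optimal play is mixed.
Let General R play I with probability p. Expected payoff against X: 10p + 7(1−p) = 3p + 7; against Y: 9p + 10(1−p) = −p + 10.
Setting these equal: 3p + 7 = −p + 10 ⇒ 4p = 3 ⇒ p = 3/4, and the value is (3)·(3/4) + 7 = 37/4.
For General C: with q = P(X), equating I's and II's payoffs gives q + 9 = −3q + 10 ⇒ q = 1/4.

3/4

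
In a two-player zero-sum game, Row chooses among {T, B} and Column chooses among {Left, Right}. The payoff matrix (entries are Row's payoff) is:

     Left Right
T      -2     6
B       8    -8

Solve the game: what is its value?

4/3

Row minima: T → -2, B → -8; maximin = -2.
Column maxima: Left → 8, Right → 6; minimax = 6.
-2 ≠ 6, so there is no saddle point; optimal play is mixed.
Let Row play T with probability p. Expected payoff against Left: (-2)p + 8(1−p) = −10p + 8; against Right: 6p + (-8)(1−p) = 14p − 8.
Setting these equal: −10p + 8 = 14p − 8 ⇒ −24p = -16 ⇒ p = 2/3, and the value is (-10)·(2/3) + 8 = 4/3.
For Column: with q = P(Left), equating T's and B's payoffs gives −8q + 6 = 16q − 8 ⇒ q = 7/12.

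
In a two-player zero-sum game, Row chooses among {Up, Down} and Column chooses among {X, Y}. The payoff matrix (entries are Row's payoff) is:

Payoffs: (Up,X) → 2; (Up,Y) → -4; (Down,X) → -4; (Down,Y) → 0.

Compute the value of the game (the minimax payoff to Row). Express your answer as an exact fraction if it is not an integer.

Row minima: Up → -4, Down → -4; maximin = -4.
Column maxima: X → 2, Y → 0; minimax = 0.
-4 ≠ 0, so there is no saddle point; optimal play is mixed.
Let Row play Up with probability p. Expected payoff against X: 2p + (-4)(1−p) = 6p − 4; against Y: (-4)p + 0(1−p) = −4p.
Setting these equal: 6p − 4 = −4p ⇒ 10p = 4 ⇒ p = 2/5, and the value is (6)·(2/5) − 4 = -8/5.
For Column: with q = P(X), equating Up's and Down's payoffs gives 6q − 4 = −4q ⇒ q = 2/5.

-8/5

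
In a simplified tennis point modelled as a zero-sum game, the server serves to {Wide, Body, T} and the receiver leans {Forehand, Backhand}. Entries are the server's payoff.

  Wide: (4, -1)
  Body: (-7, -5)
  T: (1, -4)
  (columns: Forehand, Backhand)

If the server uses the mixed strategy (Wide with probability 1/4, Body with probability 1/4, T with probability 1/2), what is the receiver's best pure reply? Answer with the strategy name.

Backhand

If the receiver plays Forehand, the server's expected payoff is (1/4)·4 + (1/4)·(-7) + (1/2)·1 = -1/4.
If the receiver plays Backhand, the server's expected payoff is (1/4)·(-1) + (1/4)·(-5) + (1/2)·(-4) = -7/2.
The receiver minimizes the server's payoff; the smallest is -7/2, so the best response is Backhand.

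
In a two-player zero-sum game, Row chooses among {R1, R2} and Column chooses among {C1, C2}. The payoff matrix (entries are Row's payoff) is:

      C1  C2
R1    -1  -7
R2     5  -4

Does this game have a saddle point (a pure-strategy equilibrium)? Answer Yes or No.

Yes

Row minima: R1 → -7, R2 → -4; maximin = -4.
Column maxima: C1 → 5, C2 → -4; minimax = -4.
maximin = minimax = -4, so a saddle point exists.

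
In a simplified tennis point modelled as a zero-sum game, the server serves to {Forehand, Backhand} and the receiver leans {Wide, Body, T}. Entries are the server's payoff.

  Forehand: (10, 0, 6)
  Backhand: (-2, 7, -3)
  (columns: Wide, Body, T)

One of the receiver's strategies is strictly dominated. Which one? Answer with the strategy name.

T holds the server's payoff strictly below Wide in every row: 6 < 10, -3 < -2.
So Wide is strictly dominated for the receiver.

Wide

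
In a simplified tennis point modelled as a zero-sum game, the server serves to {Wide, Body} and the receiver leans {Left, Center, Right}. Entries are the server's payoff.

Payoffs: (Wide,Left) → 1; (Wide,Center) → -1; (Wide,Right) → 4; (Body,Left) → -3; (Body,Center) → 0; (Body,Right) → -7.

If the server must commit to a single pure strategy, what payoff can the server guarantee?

Row minima: Wide → -1, Body → -7.
The best of these is -1.

-1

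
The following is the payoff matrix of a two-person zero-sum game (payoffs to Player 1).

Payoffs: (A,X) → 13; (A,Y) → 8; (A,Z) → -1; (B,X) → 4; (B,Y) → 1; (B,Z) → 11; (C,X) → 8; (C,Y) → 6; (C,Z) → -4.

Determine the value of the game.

Row minima: A → -1, B → 1, C → -4; maximin = 1.
Column maxima: X → 13, Y → 8, Z → 11; minimax = 8.
1 ≠ 8, so there is no saddle point; optimal play is mixed.
C is strictly dominated by A, so Player 1 never plays it.
X is strictly dominated by Y (it gives Player 1 strictly more in every row), so Player 2 never plays it.
On the remaining 2×2 (A, B vs Y, Z):
Let Player 1 play A with probability p. Expected payoff against Y: 8p + 1(1−p) = 7p + 1; against Z: (-1)p + 11(1−p) = −12p + 11.
Setting these equal: 7p + 1 = −12p + 11 ⇒ 19p = 10 ⇒ p = 10/19, and the value is (7)·(10/19) + 1 = 89/19.
For Player 2: with q = P(Y), equating A's and B's payoffs gives 9q − 1 = −10q + 11 ⇒ q = 12/19.

89/19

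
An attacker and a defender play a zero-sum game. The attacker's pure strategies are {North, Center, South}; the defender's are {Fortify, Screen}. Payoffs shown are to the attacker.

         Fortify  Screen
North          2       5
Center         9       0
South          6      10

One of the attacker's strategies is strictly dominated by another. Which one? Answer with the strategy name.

North

South gives a strictly higher payoff than North against every column: 6 > 2, 10 > 5.
So North is strictly dominated and the attacker never plays it.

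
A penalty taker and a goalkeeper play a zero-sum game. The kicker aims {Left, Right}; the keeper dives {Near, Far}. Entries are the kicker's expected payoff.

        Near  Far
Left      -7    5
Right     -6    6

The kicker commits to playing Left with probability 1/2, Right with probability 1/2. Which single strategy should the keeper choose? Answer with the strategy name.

If the keeper plays Near, the kicker's expected payoff is (1/2)·(-7) + (1/2)·(-6) = -13/2.
If the keeper plays Far, the kicker's expected payoff is (1/2)·5 + (1/2)·6 = 11/2.
The keeper minimizes the kicker's payoff; the smallest is -13/2, so the best response is Near.

Near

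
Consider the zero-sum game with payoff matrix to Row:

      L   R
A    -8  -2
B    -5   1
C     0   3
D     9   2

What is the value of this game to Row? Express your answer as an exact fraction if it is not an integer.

Row minima: A → -8, B → -5, C → 0, D → 2; maximin = 2.
Column maxima: L → 9, R → 3; minimax = 3.
2 ≠ 3, so there is no saddle point; optimal play is mixed.
A is strictly dominated by B, so Row never plays it.
B is strictly dominated by C, so Row never plays it.
On the remaining 2×2 (C, D vs L, R):
Let Row play C with probability p. Expected payoff against L: 0p + 9(1−p) = −9p + 9; against R: 3p + 2(1−p) = p + 2.
Setting these equal: −9p + 9 = p + 2 ⇒ −10p = -7 ⇒ p = 7/10, and the value is (-9)·(7/10) + 9 = 27/10.
For Column: with q = P(L), equating C's and D's payoffs gives −3q + 3 = 7q + 2 ⇒ q = 1/10.

27/10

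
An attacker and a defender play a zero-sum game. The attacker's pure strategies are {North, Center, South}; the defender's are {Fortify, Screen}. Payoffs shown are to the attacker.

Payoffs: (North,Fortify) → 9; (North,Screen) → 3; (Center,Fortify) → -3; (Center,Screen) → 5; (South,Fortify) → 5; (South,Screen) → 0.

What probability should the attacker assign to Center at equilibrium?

3/7

Row minima: North → 3, Center → -3, South → 0; maximin = 3.
Column maxima: Fortify → 9, Screen → 5; minimax = 5.
3 ≠ 5, so there is no saddle point; optimal play is mixed.
South is strictly dominated by North, so the attacker never plays it.
On the remaining 2×2 (North, Center vs Fortify, Screen):
Let the attacker play North with probability p. Expected payoff against Fortify: 9p + (-3)(1−p) = 12p − 3; against Screen: 3p + 5(1−p) = −2p + 5.
Setting these equal: 12p − 3 = −2p + 5 ⇒ 14p = 8 ⇒ p = 4/7, and the value is (12)·(4/7) − 3 = 27/7.
For the defender: with q = P(Fortify), equating North's and Center's payoffs gives 6q + 3 = −8q + 5 ⇒ q = 1/7.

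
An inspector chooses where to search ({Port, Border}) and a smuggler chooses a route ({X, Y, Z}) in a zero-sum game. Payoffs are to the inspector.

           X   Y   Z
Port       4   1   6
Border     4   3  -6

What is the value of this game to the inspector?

Row minima: Port → 1, Border → -6; maximin = 1.
Column maxima: X → 4, Y → 3, Z → 6; minimax = 3.
1 ≠ 3, so there is no saddle point; optimal play is mixed.
X is strictly dominated by Y (it gives the inspector strictly more in every row), so the smuggler never plays it.
On the remaining 2×2 (Port, Border vs Y, Z):
Let the inspector play Port with probability p. Expected payoff against Y: 1p + 3(1−p) = −2p + 3; against Z: 6p + (-6)(1−p) = 12p − 6.
Setting these equal: −2p + 3 = 12p − 6 ⇒ −14p = -9 ⇒ p = 9/14, and the value is (-2)·(9/14) + 3 = 12/7.
For the smuggler: with q = P(Y), equating Port's and Border's payoffs gives −5q + 6 = 9q − 6 ⇒ q = 6/7.

12/7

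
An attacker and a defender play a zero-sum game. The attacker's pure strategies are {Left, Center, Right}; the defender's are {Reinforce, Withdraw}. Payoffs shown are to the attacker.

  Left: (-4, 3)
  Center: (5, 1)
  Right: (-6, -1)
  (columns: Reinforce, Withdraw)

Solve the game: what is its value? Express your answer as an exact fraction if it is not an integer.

19/11

Row minima: Left → -4, Center → 1, Right → -6; maximin = 1.
Column maxima: Reinforce → 5, Withdraw → 3; minimax = 3.
1 ≠ 3, so there is no saddle point; optimal play is mixed.
Right is strictly dominated by Left, so the attacker never plays it.
On the remaining 2×2 (Left, Center vs Reinforce, Withdraw):
Let the attacker play Left with probability p. Expected payoff against Reinforce: (-4)p + 5(1−p) = −9p + 5; against Withdraw: 3p + 1(1−p) = 2p + 1.
Setting these equal: −9p + 5 = 2p + 1 ⇒ −11p = -4 ⇒ p = 4/11, and the value is (-9)·(4/11) + 5 = 19/11.
For the defender: with q = P(Reinforce), equating Left's and Center's payoffs gives −7q + 3 = 4q + 1 ⇒ q = 2/11.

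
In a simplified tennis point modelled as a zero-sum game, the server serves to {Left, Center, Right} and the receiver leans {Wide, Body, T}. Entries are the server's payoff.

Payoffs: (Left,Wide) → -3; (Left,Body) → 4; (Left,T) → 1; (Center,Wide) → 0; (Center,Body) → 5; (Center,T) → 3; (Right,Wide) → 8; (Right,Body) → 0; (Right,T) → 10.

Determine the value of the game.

40/13

Row minima: Left → -3, Center → 0, Right → 0; maximin = 0.
Column maxima: Wide → 8, Body → 5, T → 10; minimax = 5.
0 ≠ 5, so there is no saddle point; optimal play is mixed.
Left is strictly dominated by Center, so the server never plays it.
T is strictly dominated by Wide (it gives the server strictly more in every row), so the receiver never plays it.
On the remaining 2×2 (Center, Right vs Wide, Body):
Let the server play Center with probability p. Expected payoff against Wide: 0p + 8(1−p) = −8p + 8; against Body: 5p + 0(1−p) = 5p.
Setting these equal: −8p + 8 = 5p ⇒ −13p = -8 ⇒ p = 8/13, and the value is (-8)·(8/13) + 8 = 40/13.
For the receiver: with q = P(Wide), equating Center's and Right's payoffs gives −5q + 5 = 8q ⇒ q = 5/13.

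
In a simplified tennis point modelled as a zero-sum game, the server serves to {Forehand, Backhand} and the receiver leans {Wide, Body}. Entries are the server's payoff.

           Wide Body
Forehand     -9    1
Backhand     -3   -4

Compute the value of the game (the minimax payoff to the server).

Row minima: Forehand → -9, Backhand → -4; maximin = -4.
Column maxima: Wide → -3, Body → 1; minimax = -3.
-4 ≠ -3, so there is no saddle point; optimal play is mixed.
Let the server play Forehand with probability p. Expected payoff against Wide: (-9)p + (-3)(1−p) = −6p − 3; against Body: 1p + (-4)(1−p) = 5p − 4.
Setting these equal: −6p − 3 = 5p − 4 ⇒ −11p = -1 ⇒ p = 1/11, and the value is (-6)·(1/11) − 3 = -39/11.
For the receiver: with q = P(Wide), equating Forehand's and Backhand's payoffs gives −10q + 1 = q − 4 ⇒ q = 5/11.

-39/11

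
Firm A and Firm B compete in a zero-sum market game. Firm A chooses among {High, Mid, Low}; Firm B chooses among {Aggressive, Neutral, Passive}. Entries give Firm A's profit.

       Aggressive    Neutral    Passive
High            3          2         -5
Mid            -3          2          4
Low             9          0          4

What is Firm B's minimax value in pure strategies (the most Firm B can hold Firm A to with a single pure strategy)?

2

Column maxima: Aggressive → 9, Neutral → 2, Passive → 4.
The smallest of these is 2.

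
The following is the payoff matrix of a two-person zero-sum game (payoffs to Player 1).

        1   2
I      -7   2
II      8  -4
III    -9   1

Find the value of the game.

Row minima: I → -7, II → -4, III → -9; maximin = -4.
Column maxima: 1 → 8, 2 → 2; minimax = 2.
-4 ≠ 2, so there is no saddle point; optimal play is mixed.
III is strictly dominated by I, so Player 1 never plays it.
On the remaining 2×2 (I, II vs 1, 2):
Let Player 1 play I with probability p. Expected payoff against 1: (-7)p + 8(1−p) = −15p + 8; against 2: 2p + (-4)(1−p) = 6p − 4.
Setting these equal: −15p + 8 = 6p − 4 ⇒ −21p = -12 ⇒ p = 4/7, and the value is (-15)·(4/7) + 8 = -4/7.
For Player 2: with q = P(1), equating I's and II's payoffs gives −9q + 2 = 12q − 4 ⇒ q = 2/7.

-4/7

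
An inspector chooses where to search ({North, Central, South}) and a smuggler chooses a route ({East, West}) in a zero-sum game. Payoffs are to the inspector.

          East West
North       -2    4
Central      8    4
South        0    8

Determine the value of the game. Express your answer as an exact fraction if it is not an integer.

16/3

Row minima: North → -2, Central → 4, South → 0; maximin = 4.
Column maxima: East → 8, West → 8; minimax = 8.
4 ≠ 8, so there is no saddle point; optimal play is mixed.
North is strictly dominated by South, so the inspector never plays it.
On the remaining 2×2 (Central, South vs East, West):
Let the inspector play Central with probability p. Expected payoff against East: 8p + 0(1−p) = 8p; against West: 4p + 8(1−p) = −4p + 8.
Setting these equal: 8p = −4p + 8 ⇒ 12p = 8 ⇒ p = 2/3, and the value is (8)·(2/3) = 16/3.
For the smuggler: with q = P(East), equating Central's and South's payoffs gives 4q + 4 = −8q + 8 ⇒ q = 1/3.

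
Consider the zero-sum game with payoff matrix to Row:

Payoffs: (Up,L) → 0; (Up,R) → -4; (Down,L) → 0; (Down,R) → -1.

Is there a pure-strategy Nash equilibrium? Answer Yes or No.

Yes

Row minima: Up → -4, Down → -1; maximin = -1.
Column maxima: L → 0, R → -1; minimax = -1.
maximin = minimax = -1, so a saddle point exists.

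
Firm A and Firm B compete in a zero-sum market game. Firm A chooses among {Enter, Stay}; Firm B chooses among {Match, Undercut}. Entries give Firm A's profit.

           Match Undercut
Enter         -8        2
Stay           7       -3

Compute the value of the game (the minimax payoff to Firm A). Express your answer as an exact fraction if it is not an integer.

Row minima: Enter → -8, Stay → -3; maximin = -3.
Column maxima: Match → 7, Undercut → 2; minimax = 2.
-3 ≠ 2, so there is no saddle point; optimal play is mixed.
Let Firm A play Enter with probability p. Expected payoff against Match: (-8)p + 7(1−p) = −15p + 7; against Undercut: 2p + (-3)(1−p) = 5p − 3.
Setting these equal: −15p + 7 = 5p − 3 ⇒ −20p = -10 ⇒ p = 1/2, and the value is (-15)·(1/2) + 7 = -1/2.
For Firm B: with q = P(Match), equating Enter's and Stay's payoffs gives −10q + 2 = 10q − 3 ⇒ q = 1/4.

-1/2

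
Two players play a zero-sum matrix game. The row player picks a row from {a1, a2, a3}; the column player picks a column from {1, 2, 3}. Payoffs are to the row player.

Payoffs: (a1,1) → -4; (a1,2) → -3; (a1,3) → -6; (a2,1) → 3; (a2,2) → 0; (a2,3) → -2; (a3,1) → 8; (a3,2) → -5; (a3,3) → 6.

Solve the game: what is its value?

-10/13

Row minima: a1 → -6, a2 → -2, a3 → -5; maximin = -2.
Column maxima: 1 → 8, 2 → 0, 3 → 6; minimax = 0.
-2 ≠ 0, so there is no saddle point; optimal play is mixed.
a1 is strictly dominated by a2, so the row player never plays it.
With a1 eliminated, 1 is strictly dominated by 2 (it gives the row player strictly more in every remaining row), so the column player never plays it.
On the remaining 2×2 (a2, a3 vs 2, 3):
Let the row player play a2 with probability p. Expected payoff against 2: 0p + (-5)(1−p) = 5p − 5; against 3: (-2)p + 6(1−p) = −8p + 6.
Setting these equal: 5p − 5 = −8p + 6 ⇒ 13p = 11 ⇒ p = 11/13, and the value is (5)·(11/13) − 5 = -10/13.
For the column player: with q = P(2), equating a2's and a3's payoffs gives 2q − 2 = −11q + 6 ⇒ q = 8/13.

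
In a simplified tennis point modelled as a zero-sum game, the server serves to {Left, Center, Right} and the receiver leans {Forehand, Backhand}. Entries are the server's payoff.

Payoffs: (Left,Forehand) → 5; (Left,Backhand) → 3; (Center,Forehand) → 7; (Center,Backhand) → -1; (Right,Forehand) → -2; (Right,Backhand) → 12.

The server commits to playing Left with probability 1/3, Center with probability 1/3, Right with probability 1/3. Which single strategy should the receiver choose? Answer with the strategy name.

Forehand

If the receiver plays Forehand, the server's expected payoff is (1/3)·5 + (1/3)·7 + (1/3)·(-2) = 10/3.
If the receiver plays Backhand, the server's expected payoff is (1/3)·3 + (1/3)·(-1) + (1/3)·12 = 14/3.
The receiver minimizes the server's payoff; the smallest is 10/3, so the best response is Forehand.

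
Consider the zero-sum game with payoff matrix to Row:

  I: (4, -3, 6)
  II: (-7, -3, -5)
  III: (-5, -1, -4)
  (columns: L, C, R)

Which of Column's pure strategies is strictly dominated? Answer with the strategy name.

L holds Row's payoff strictly below R in every row: 4 < 6, -7 < -5, -5 < -4.
So R is strictly dominated for Column.

R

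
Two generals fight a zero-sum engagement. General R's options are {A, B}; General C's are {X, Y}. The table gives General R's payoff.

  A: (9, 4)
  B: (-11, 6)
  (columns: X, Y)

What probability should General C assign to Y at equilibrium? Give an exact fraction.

10/11

Row minima: A → 4, B → -11; maximin = 4.
Column maxima: X → 9, Y → 6; minimax = 6.
4 ≠ 6, so there is no saddle point; optimal play is mixed.
Let General R play A with probability p. Expected payoff against X: 9p + (-11)(1−p) = 20p − 11; against Y: 4p + 6(1−p) = −2p + 6.
Setting these equal: 20p − 11 = −2p + 6 ⇒ 22p = 17 ⇒ p = 17/22, and the value is (20)·(17/22) − 11 = 49/11.
For General C: with q = P(X), equating A's and B's payoffs gives 5q + 4 = −17q + 6 ⇒ q = 1/11.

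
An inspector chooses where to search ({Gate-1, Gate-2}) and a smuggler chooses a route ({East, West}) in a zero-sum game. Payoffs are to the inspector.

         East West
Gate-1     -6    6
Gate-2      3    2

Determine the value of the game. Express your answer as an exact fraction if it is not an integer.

30/13

Row minima: Gate-1 → -6, Gate-2 → 2; maximin = 2.
Column maxima: East → 3, West → 6; minimax = 3.
2 ≠ 3, so there is no saddle point; optimal play is mixed.
Let the inspector play Gate-1 with probability p. Expected payoff against East: (-6)p + 3(1−p) = −9p + 3; against West: 6p + 2(1−p) = 4p + 2.
Setting these equal: −9p + 3 = 4p + 2 ⇒ −13p = -1 ⇒ p = 1/13, and the value is (-9)·(1/13) + 3 = 30/13.
For the smuggler: with q = P(East), equating Gate-1's and Gate-2's payoffs gives −12q + 6 = q + 2 ⇒ q = 4/13.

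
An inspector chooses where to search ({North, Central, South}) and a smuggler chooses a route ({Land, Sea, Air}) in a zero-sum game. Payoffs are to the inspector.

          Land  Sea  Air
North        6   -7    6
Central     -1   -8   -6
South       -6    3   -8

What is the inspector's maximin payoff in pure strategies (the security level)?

Row minima: North → -7, Central → -8, South → -8.
The best of these is -7.

-7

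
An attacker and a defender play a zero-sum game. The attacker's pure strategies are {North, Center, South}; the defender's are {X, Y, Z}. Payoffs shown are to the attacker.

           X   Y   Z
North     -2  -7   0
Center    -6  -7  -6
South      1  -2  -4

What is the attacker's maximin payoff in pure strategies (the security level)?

-4

Row minima: North → -7, Center → -7, South → -4.
The best of these is -4.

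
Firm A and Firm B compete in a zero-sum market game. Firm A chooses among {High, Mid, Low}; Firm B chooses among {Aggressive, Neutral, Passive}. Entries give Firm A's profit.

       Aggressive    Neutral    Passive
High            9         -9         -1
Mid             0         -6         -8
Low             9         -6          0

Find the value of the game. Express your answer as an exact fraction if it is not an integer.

-6

Row minima: High → -9, Mid → -8, Low → -6; maximin = -6.
Column maxima: Aggressive → 9, Neutral → -6, Passive → 0; minimax = -6.
Since maximin = minimax = -6, there is a saddle point and the value is -6.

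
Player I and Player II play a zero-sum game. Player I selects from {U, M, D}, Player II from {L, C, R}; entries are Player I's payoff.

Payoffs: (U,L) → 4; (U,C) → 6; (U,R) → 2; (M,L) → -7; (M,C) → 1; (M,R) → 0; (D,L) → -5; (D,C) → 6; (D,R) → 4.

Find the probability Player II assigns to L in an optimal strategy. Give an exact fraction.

Row minima: U → 2, M → -7, D → -5; maximin = 2.
Column maxima: L → 4, C → 6, R → 4; minimax = 4.
2 ≠ 4, so there is no saddle point; optimal play is mixed.
M is strictly dominated by U, so Player I never plays it.
C is strictly dominated by L (it gives Player I strictly more in every row), so Player II never plays it.
On the remaining 2×2 (U, D vs L, R):
Let Player I play U with probability p. Expected payoff against L: 4p + (-5)(1−p) = 9p − 5; against R: 2p + 4(1−p) = −2p + 4.
Setting these equal: 9p − 5 = −2p + 4 ⇒ 11p = 9 ⇒ p = 9/11, and the value is (9)·(9/11) − 5 = 26/11.
For Player II: with q = P(L), equating U's and D's payoffs gives 2q + 2 = −9q + 4 ⇒ q = 2/11.

2/11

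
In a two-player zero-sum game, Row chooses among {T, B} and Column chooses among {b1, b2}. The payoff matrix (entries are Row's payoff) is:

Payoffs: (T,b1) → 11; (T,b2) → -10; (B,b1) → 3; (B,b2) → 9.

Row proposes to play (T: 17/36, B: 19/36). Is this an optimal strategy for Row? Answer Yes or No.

No

Against b1 this mix gives (17/36)·11 + (19/36)·3 = 61/9.
Against b2 this mix gives (17/36)·(-10) + (19/36)·9 = 1/36.
Column will play b2, holding Row to 1/36. Shifting weight toward the row that does better against b2 would raise this floor (the equalizing mix achieves 43/9 against both b2 and b1), so the proposed strategy is not optimal.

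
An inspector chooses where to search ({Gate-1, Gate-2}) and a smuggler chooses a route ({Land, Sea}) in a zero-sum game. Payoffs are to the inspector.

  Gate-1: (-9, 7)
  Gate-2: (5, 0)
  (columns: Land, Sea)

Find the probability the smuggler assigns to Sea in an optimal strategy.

2/3

Row minima: Gate-1 → -9, Gate-2 → 0; maximin = 0.
Column maxima: Land → 5, Sea → 7; minimax = 5.
0 ≠ 5, so there is no saddle point; optimal play is mixed.
Let the inspector play Gate-1 with probability p. Expected payoff against Land: (-9)p + 5(1−p) = −14p + 5; against Sea: 7p + 0(1−p) = 7p.
Setting these equal: −14p + 5 = 7p ⇒ −21p = -5 ⇒ p = 5/21, and the value is (-14)·(5/21) + 5 = 5/3.
For the smuggler: with q = P(Land), equating Gate-1's and Gate-2's payoffs gives −16q + 7 = 5q ⇒ q = 1/3.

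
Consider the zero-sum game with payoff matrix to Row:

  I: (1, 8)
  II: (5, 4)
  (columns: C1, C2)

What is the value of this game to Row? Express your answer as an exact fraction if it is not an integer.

9/2

Row minima: I → 1, II → 4; maximin = 4.
Column maxima: C1 → 5, C2 → 8; minimax = 5.
4 ≠ 5, so there is no saddle point; optimal play is mixed.
Let Row play I with probability p. Expected payoff against C1: 1p + 5(1−p) = −4p + 5; against C2: 8p + 4(1−p) = 4p + 4.
Setting these equal: −4p + 5 = 4p + 4 ⇒ −8p = -1 ⇒ p = 1/8, and the value is (-4)·(1/8) + 5 = 9/2.
For Column: with q = P(C1), equating I's and II's payoffs gives −7q + 8 = q + 4 ⇒ q = 1/2.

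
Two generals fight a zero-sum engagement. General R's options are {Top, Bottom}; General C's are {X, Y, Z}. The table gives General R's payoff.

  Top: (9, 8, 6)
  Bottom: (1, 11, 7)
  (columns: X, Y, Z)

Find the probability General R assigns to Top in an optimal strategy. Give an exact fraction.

2/3

Row minima: Top → 6, Bottom → 1; maximin = 6.
Column maxima: X → 9, Y → 11, Z → 7; minimax = 7.
6 ≠ 7, so there is no saddle point; optimal play is mixed.
Y is strictly dominated by Z (it gives General R strictly more in every row), so General C never plays it.
On the remaining 2×2 (Top, Bottom vs X, Z):
Let General R play Top with probability p. Expected payoff against X: 9p + 1(1−p) = 8p + 1; against Z: 6p + 7(1−p) = −p + 7.
Setting these equal: 8p + 1 = −p + 7 ⇒ 9p = 6 ⇒ p = 2/3, and the value is (8)·(2/3) + 1 = 19/3.
For General C: with q = P(X), equating Top's and Bottom's payoffs gives 3q + 6 = −6q + 7 ⇒ q = 1/9.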